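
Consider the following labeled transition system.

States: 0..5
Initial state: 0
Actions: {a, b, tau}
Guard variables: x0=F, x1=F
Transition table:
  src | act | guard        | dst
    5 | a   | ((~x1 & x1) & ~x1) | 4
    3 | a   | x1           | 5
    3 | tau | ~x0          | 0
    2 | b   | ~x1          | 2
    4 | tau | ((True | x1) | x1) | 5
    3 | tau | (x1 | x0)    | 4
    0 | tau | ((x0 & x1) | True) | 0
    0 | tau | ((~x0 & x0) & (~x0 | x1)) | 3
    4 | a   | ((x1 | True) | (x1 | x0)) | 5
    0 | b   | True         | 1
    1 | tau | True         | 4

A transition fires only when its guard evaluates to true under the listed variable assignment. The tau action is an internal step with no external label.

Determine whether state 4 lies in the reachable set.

After dropping false guards: 7 live edges.
depth 0: {0}
depth 1: {1}  now seen {0,1}
depth 2: {4}  now seen {0,1,4}
depth 3: {5}  now seen {0,1,4,5}
Reach set: {0,1,4,5}
Path to 4: b·tau

Answer: REACHABLE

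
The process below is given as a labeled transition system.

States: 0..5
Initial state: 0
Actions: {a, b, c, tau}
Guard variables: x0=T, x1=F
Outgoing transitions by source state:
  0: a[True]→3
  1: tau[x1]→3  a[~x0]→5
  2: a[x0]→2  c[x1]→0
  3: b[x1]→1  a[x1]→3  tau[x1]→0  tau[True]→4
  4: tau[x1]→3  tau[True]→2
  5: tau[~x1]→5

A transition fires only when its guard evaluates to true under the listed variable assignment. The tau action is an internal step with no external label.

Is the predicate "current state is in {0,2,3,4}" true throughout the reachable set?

Answer: INVARIANT HOLDS

Analysis:
Safe = {0,2,3,4}
R = {0,2,3,4}
  0: ok
  2: ok
  3: ok
  4: ok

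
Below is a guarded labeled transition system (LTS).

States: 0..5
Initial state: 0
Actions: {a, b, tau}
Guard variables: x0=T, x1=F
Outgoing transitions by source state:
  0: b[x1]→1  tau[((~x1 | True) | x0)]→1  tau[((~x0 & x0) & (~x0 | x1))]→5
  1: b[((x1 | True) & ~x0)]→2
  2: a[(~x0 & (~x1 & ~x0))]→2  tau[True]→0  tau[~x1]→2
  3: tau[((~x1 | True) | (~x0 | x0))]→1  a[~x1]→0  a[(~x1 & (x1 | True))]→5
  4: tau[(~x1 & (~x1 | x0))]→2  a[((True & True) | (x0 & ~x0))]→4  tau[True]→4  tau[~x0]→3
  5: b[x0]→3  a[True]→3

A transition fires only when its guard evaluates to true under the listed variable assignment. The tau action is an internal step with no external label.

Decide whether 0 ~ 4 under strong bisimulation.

Answer: NOT BISIMILAR

Trace:
Refine partition for ~:
  round 0: {{0,1,2,3,4,5}}
  round 1: {{0,2},{1},{3,4},{5}}
  round 2: {{0},{1},{2},{3},{4},{5}}
Fixed point at round 3; 6 class(es).
[0]={0}  [4]={4}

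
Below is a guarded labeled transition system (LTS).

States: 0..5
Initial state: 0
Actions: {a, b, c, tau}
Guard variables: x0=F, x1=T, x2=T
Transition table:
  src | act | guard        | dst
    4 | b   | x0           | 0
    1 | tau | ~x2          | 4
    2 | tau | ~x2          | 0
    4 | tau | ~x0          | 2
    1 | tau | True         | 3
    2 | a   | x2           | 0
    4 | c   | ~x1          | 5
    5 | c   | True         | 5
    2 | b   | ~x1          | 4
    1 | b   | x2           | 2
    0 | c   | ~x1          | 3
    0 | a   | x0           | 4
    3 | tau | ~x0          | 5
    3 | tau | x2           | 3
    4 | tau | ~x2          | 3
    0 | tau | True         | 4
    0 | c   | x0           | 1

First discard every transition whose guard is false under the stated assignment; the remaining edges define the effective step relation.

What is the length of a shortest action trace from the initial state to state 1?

Answer: UNREACHABLE

Analysis:
BFS to 1:
  Layer 0: {0}
  Layer 1: {4}
  Layer 2: {2}
1 never appears.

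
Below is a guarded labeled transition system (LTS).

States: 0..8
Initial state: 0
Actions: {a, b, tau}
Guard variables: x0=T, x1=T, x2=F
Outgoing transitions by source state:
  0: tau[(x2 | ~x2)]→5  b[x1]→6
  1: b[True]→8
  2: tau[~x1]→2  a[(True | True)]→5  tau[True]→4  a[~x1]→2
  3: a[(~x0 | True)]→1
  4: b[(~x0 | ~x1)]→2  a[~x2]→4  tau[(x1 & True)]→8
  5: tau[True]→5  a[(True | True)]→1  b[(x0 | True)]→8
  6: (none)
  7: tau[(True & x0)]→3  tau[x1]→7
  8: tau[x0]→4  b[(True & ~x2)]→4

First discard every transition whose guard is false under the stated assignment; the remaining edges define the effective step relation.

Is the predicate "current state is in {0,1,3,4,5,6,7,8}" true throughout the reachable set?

Allowed set {0,1,3,4,5,6,7,8}
Reach set: {0,1,4,5,6,8}
  0: safe
  1: safe
  4: safe
  5: safe
  6: safe
  8: safe

Answer: INVARIANT HOLDS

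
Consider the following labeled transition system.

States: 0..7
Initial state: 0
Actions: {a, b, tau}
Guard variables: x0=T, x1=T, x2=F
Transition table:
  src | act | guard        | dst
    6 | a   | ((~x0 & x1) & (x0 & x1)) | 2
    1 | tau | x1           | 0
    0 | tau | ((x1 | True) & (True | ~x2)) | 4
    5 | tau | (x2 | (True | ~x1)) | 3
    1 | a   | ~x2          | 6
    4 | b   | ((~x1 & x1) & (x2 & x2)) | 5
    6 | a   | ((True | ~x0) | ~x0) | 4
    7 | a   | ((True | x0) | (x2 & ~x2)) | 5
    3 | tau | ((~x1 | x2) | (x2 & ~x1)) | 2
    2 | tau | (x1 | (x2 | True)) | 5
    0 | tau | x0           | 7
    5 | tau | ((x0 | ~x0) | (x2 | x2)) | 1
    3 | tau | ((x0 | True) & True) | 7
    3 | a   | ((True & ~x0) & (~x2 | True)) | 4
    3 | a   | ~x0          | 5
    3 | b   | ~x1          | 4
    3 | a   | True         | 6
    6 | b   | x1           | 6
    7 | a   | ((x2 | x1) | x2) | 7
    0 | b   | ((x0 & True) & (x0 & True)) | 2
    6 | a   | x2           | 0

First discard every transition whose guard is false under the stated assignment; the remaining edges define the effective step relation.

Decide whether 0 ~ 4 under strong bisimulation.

Bisimulation quotient by refinement:
  P[0] = {{0,1,2,3,4,5,6,7}}
  P[1] = {{0},{1,3},{2,5},{4},{6},{7}}
  P[2] = {{0},{1},{2},{3},{4},{5},{6},{7}}
Fixed point at round 3; 8 class(es).
0∈{0}, 4∈{4}

Answer: NOT BISIMILAR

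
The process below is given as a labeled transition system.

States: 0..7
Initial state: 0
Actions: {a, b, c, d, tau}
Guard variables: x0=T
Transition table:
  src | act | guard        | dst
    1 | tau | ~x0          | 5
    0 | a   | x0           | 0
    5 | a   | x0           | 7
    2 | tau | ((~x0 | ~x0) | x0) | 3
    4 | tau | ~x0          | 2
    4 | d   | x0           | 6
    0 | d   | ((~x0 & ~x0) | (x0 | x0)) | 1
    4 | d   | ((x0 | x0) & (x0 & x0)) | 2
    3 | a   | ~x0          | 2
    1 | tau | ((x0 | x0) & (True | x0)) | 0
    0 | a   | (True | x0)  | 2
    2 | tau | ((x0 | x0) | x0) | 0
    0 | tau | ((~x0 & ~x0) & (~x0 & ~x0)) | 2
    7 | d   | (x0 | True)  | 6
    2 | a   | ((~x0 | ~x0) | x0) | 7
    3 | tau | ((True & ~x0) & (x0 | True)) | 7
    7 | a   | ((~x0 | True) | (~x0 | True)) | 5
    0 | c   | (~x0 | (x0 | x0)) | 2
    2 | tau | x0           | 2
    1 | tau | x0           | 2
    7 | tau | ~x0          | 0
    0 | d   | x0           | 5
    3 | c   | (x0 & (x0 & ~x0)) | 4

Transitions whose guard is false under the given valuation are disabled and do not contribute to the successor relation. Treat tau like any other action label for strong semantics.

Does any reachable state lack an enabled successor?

Answer: DEADLOCK at state 3

Analysis:
R = {0,1,2,3,5,6,7}
  0: a→0  a→2  c→2  d→1  d→5  [deg 5]
  1: tau→0  tau→2  [deg 2]
  2: a→7  tau→0  tau→2  tau→3  [deg 4]
  3: ∅  [STUCK]
  5: a→7  [deg 1]
  6: ∅  [STUCK]
  7: a→5  d→6  [deg 2]
witness 3: a·tau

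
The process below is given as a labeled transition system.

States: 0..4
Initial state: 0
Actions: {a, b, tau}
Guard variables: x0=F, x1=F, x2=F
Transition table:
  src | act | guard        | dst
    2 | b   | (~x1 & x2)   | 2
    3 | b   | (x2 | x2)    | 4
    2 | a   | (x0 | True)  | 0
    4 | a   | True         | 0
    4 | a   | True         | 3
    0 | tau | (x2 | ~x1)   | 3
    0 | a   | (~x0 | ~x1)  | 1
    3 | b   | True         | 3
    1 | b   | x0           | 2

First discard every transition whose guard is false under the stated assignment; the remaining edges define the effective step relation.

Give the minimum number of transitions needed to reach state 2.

Layered search for 2:
  Layer 0: {0}
  Layer 1: {1,3}
2 never appears.

Answer: UNREACHABLE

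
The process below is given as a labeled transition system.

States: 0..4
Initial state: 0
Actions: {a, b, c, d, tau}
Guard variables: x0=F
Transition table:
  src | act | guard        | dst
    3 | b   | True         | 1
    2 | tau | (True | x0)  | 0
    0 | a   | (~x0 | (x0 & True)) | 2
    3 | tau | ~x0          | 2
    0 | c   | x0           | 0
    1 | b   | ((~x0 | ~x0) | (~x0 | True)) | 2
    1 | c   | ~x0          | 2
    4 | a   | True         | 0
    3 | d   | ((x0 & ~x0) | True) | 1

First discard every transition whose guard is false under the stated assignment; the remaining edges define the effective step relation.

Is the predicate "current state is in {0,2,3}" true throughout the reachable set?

Inv-set: {0,2,3}
Reachable = {0,2}
  0: ok
  2: ok

Answer: INVARIANT HOLDS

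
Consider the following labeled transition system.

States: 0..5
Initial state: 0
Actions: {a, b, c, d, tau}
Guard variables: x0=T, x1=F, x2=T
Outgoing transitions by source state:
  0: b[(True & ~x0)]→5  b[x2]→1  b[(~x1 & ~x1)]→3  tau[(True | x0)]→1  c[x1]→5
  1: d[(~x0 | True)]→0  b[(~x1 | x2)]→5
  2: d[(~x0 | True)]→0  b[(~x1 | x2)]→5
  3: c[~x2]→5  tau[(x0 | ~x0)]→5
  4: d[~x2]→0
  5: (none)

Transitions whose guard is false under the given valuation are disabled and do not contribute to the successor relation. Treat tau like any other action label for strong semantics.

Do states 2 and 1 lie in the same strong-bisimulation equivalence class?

Compute ~ classes (split until stable):
  P[0] = {{0,1,2,3,4,5}}
  P[1] = {{0},{1,2},{3},{4,5}}
Fixed point at round 2; 4 class(es).
class of 2: {1,2}; class of 1: {1,2}

Answer: BISIMILAR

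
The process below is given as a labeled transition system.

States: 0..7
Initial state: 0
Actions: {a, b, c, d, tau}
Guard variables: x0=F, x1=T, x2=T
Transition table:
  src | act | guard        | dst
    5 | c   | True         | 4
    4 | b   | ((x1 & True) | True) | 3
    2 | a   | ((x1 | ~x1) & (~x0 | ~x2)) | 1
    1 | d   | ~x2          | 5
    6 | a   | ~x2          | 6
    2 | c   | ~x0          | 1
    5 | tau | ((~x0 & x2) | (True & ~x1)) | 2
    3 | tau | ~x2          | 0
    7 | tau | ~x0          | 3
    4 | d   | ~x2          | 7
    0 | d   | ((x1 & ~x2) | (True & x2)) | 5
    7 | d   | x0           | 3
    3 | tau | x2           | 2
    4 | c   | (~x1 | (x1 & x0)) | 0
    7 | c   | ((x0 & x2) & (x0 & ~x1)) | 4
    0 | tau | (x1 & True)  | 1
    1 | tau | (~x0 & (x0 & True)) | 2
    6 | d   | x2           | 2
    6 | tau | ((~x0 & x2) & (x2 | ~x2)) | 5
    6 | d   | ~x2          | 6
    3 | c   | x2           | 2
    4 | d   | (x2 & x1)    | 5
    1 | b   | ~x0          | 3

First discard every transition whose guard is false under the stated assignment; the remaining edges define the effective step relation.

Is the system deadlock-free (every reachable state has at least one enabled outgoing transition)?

Answer: DEADLOCK-FREE

Analysis:
Reach set: {0,1,2,3,4,5}
  0: d→5  tau→1  [2 exit(s)]
  1: b→3  [1 exit(s)]
  2: a→1  c→1  [2 exit(s)]
  3: c→2  tau→2  [2 exit(s)]
  4: b→3  d→5  [2 exit(s)]
  5: c→4  tau→2  [2 exit(s)]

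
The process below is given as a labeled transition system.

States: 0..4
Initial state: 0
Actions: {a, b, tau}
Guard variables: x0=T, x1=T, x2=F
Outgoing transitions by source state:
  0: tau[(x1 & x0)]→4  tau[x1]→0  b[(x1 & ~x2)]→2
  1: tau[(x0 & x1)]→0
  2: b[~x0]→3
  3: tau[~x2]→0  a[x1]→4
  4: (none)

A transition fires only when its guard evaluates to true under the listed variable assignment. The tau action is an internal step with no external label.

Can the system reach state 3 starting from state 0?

Answer: UNREACHABLE

Trace:
6 transition(s) survive guard evaluation.
L0 = {0}
L1 = {2,4}  total {0,2,4}
Reach set: {0,2,4}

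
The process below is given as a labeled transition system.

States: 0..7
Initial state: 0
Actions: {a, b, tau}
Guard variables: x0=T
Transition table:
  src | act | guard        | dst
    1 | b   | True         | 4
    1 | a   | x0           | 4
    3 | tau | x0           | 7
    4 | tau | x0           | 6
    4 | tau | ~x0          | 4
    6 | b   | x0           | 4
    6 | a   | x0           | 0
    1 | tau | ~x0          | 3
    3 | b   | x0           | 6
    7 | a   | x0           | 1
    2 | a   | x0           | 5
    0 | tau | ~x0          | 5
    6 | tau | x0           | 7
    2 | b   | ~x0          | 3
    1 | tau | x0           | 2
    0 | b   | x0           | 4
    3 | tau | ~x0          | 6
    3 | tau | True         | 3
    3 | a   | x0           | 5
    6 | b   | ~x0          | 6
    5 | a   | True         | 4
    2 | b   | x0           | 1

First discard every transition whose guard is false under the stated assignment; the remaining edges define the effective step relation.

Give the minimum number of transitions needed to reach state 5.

BFS to 5:
  depth 0: {0}
  depth 1: {4}
  depth 2: {6}
  depth 3: {7}
  depth 4: {1}
  depth 5: {2}
  depth 6: {5}
first hit 5 at d=6 via b·tau·tau·a·tau·a

Answer: 6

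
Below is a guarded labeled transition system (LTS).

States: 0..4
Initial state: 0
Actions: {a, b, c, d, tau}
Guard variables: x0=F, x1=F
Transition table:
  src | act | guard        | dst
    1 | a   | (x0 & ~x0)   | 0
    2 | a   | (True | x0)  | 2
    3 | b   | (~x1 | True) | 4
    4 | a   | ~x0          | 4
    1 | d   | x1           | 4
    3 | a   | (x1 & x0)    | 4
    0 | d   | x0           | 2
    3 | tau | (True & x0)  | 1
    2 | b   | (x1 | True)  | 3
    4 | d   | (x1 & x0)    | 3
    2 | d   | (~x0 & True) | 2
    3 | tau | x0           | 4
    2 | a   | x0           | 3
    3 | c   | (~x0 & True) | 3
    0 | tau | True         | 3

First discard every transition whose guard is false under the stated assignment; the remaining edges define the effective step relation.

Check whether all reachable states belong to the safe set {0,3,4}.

Answer: INVARIANT HOLDS

Working:
Safe = {0,3,4}
Reach set: {0,3,4}
  0: ok
  3: ok
  4: ok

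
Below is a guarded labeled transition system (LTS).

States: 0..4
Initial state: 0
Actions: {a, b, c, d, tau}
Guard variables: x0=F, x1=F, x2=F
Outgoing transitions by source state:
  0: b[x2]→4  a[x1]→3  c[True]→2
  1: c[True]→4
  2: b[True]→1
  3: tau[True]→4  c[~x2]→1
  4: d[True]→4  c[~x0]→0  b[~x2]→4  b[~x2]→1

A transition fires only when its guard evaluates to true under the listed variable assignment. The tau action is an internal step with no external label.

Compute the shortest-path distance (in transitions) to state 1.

BFS to 1:
  Layer 0: {0}
  Layer 1: {2}
  Layer 2: {1}
first hit 1 at d=2 via c·b

Answer: 2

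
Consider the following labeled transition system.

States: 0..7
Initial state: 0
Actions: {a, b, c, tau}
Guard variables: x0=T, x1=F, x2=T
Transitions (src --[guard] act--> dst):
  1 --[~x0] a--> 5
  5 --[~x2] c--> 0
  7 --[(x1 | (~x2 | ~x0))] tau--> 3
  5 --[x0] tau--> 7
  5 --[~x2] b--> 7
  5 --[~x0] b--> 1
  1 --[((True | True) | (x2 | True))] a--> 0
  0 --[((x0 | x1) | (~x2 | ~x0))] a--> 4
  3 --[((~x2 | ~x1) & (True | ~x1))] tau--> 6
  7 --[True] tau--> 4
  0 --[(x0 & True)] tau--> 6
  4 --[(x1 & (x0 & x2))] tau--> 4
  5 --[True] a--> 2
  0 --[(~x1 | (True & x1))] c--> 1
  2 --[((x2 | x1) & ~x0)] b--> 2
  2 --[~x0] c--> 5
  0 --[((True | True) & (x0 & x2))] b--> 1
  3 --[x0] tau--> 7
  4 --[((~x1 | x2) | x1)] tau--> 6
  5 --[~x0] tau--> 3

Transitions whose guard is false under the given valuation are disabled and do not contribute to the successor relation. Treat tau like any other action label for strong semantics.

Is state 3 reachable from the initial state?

Answer: UNREACHABLE

Trace:
Guard filter leaves 11 enabled edge(s).
L0 = {0}
L1 = {1,4,6}  cumulative {0,1,4,6}
Reach set: {0,1,4,6}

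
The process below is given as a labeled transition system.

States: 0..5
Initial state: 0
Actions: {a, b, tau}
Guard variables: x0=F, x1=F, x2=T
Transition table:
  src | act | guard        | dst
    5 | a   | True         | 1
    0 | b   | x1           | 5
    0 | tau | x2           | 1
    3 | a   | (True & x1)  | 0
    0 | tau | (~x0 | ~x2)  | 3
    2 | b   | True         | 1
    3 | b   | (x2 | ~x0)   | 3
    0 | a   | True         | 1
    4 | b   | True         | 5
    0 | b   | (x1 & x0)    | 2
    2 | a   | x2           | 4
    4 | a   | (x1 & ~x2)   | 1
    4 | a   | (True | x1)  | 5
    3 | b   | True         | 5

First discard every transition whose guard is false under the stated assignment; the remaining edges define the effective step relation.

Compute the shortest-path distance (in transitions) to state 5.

Answer: 2

Analysis:
BFS to 5:
  Layer 0: {0}
  Layer 1: {1,3}
  Layer 2: {5}
5 enters at depth 2; path tau·b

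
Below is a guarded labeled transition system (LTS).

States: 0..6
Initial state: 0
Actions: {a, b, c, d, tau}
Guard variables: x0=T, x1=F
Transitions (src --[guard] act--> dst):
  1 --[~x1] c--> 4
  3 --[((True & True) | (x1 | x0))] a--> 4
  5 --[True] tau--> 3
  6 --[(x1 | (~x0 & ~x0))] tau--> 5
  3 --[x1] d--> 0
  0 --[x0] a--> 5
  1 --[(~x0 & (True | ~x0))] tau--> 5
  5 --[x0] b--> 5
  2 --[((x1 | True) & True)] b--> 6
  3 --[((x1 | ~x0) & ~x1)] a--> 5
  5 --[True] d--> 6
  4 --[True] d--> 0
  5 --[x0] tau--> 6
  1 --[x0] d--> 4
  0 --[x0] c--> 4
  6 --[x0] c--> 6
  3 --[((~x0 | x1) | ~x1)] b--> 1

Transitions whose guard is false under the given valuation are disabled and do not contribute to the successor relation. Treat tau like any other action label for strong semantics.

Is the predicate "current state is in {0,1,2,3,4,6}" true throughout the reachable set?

Safe = {0,1,2,3,4,6}
R = {0,1,3,4,5,6}
  0: ✓
  1: ✓
  3: ✓
  4: ✓
  5: outside
  6: ✓
reach 5 via a — violates

Answer: INVARIANT VIOLATED at state 5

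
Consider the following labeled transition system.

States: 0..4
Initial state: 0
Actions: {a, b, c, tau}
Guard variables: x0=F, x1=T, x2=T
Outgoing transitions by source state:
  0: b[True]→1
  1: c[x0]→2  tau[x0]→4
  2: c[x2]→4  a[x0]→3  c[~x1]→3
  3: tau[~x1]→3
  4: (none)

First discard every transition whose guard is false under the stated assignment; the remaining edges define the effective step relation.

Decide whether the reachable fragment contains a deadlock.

Answer: DEADLOCK at state 1

Working:
Reach set: {0,1}
  0: b→1  [deg 1]
  1: ∅  [no exit]
trace reaching 1: b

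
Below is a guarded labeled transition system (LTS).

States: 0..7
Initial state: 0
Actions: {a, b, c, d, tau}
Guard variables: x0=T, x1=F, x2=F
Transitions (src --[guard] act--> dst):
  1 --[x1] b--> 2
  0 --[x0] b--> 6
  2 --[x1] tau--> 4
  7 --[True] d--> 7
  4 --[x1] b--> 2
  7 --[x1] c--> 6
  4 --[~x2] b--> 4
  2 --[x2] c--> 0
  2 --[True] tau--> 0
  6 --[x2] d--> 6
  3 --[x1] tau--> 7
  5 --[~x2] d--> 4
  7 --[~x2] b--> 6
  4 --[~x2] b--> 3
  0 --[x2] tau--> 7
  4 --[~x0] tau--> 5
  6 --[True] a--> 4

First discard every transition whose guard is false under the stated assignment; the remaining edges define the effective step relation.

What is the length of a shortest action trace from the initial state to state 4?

Answer: 2

Trace:
Breadth-first toward 4:
  Layer 0: {0}
  Layer 1: {6}
  Layer 2: {4}
depth(4)=2, e.g. b·a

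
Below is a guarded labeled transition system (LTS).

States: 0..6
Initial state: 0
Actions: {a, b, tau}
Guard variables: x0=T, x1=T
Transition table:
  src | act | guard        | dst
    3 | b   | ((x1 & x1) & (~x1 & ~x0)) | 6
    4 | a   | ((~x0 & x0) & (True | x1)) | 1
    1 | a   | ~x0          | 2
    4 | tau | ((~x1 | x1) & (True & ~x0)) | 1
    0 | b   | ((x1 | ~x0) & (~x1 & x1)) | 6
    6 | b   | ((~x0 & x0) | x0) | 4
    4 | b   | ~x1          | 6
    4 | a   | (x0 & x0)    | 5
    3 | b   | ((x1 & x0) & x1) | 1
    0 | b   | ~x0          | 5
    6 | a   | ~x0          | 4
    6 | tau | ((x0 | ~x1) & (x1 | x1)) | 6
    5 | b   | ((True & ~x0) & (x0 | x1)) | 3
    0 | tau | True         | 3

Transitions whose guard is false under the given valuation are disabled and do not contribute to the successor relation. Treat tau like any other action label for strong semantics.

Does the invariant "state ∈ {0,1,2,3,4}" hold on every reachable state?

Allowed set {0,1,2,3,4}
R = {0,1,3}
  0: ✓
  1: ✓
  3: ✓

Answer: INVARIANT HOLDS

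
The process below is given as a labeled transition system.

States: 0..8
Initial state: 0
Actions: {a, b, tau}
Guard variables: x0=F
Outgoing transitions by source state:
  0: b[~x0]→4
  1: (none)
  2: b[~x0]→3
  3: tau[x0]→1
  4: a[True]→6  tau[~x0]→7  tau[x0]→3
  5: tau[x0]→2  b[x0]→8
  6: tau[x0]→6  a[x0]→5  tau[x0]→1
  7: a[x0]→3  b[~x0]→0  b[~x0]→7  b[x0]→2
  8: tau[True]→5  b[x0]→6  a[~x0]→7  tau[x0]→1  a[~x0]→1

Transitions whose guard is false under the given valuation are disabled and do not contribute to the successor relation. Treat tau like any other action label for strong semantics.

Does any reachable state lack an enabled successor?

Answer: DEADLOCK at state 6

Trace:
R = {0,4,6,7}
  0: b→4  [deg 1]
  4: a→6  tau→7  [deg 2]
  6: ∅  [deadlock]
  7: b→0  b→7  [deg 2]
witness 6: b·a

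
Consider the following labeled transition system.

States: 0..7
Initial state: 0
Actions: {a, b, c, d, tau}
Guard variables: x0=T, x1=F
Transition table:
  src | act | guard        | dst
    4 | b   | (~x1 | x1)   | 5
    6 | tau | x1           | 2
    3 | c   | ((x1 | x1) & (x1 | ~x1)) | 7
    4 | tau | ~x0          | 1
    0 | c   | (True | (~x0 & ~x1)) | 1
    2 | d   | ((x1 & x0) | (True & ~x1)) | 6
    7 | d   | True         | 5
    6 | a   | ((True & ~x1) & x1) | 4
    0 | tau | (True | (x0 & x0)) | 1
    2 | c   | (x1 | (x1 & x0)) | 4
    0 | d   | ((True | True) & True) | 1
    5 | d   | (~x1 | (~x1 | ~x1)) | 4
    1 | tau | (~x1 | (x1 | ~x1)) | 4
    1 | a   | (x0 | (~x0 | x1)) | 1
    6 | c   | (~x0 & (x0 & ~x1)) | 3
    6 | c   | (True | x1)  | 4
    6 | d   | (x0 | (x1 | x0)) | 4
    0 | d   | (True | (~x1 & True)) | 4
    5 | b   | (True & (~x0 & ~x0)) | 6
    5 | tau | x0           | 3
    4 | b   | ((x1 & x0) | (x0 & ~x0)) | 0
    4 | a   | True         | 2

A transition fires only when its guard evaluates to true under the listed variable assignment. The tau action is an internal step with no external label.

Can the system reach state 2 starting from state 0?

Guard filter leaves 14 enabled edge(s).
Layer 0: {0}
Layer 1: {1,4}  total {0,1,4}
Layer 2: {2,5}  total {0,1,2,4,5}
Layer 3: {3,6}  total {0,1,2,3,4,5,6}
Reach set: {0,1,2,3,4,5,6}
Path to 2: d·a

Answer: REACHABLE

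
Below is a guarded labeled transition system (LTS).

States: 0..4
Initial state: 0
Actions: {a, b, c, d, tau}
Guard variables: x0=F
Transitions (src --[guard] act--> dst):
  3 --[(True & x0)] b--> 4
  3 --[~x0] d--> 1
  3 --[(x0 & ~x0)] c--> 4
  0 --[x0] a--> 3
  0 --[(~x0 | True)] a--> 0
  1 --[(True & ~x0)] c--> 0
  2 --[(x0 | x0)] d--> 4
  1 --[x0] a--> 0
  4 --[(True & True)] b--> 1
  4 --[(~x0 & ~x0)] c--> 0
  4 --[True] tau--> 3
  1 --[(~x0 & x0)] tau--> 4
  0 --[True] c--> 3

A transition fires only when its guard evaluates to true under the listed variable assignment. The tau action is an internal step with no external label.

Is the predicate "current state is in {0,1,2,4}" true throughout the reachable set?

Inv-set: {0,1,2,4}
Reachable = {0,1,3}
  0: safe
  1: safe
  3: ✗ unsafe
counterexample path to 3: c

Answer: INVARIANT VIOLATED at state 3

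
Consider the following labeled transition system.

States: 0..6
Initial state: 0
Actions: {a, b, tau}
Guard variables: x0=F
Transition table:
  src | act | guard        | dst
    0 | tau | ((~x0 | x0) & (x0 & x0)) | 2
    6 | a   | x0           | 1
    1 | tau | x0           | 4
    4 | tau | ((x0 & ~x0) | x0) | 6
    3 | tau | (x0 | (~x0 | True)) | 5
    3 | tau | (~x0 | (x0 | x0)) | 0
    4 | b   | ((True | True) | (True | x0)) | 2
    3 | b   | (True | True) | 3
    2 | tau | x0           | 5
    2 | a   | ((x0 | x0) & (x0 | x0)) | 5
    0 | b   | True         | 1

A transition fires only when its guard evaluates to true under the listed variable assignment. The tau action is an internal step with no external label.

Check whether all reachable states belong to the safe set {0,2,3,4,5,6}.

Inv-set: {0,2,3,4,5,6}
R = {0,1}
  0: safe
  1: ✗ unsafe
witness against invariant: b → 1

Answer: INVARIANT VIOLATED at state 1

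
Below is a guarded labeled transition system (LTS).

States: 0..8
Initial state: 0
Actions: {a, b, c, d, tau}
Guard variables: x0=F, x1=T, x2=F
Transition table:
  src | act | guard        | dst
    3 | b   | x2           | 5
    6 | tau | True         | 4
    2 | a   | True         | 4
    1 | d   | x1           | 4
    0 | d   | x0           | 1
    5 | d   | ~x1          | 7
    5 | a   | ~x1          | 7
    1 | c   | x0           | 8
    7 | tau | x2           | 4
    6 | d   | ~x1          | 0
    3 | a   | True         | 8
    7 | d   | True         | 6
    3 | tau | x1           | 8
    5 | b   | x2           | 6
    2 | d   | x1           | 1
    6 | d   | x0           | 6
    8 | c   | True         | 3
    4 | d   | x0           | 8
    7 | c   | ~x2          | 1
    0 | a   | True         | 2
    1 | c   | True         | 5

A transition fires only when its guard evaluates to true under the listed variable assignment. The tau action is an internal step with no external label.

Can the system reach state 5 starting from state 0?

Guard filter leaves 11 enabled edge(s).
L0 = {0}
L1 = {2}  now seen {0,2}
L2 = {1,4}  now seen {0,1,2,4}
L3 = {5}  now seen {0,1,2,4,5}
Reachable = {0,1,2,4,5}
Path to 5: a·d·c

Answer: REACHABLE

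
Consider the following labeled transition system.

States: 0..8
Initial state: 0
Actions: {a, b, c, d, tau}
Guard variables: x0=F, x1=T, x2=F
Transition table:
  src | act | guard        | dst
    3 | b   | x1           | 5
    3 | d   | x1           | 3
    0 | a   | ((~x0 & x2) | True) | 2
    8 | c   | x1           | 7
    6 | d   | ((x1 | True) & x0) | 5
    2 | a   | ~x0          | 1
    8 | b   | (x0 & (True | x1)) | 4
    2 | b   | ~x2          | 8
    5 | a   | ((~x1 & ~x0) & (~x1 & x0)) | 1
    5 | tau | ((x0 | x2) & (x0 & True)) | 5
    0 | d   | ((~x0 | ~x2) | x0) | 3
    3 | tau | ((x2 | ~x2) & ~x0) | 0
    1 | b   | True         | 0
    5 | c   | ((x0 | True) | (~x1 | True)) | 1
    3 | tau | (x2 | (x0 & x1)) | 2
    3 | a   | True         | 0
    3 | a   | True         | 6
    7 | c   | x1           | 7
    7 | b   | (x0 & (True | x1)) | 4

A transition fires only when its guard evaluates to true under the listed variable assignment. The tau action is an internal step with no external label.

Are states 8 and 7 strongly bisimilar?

Answer: BISIMILAR

Working:
Refine partition for ~:
  P[0] = {{0,1,2,3,4,5,6,7,8}}
  P[1] = {{0},{1},{2},{3},{4,6},{5,7,8}}
  P[2] = {{0},{1},{2},{3},{4,6},{5},{7,8}}
stable after 3 split(s): 7 block(s)
class of 8: {7,8}; class of 7: {7,8}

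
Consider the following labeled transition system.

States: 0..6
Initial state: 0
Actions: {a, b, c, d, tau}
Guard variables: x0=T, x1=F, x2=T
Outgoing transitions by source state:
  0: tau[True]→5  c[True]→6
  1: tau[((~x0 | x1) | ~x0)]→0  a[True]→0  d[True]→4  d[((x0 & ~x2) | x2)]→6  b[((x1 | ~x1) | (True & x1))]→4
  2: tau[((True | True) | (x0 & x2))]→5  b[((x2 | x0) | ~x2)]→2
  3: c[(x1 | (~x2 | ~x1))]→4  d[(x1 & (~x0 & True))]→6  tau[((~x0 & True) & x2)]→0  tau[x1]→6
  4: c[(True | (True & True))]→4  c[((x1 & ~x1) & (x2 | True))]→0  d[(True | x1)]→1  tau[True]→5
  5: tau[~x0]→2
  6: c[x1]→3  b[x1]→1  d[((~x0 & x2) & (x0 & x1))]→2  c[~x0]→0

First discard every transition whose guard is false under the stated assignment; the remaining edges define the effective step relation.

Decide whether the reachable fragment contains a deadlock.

Reach set: {0,5,6}
  0: c→6  tau→5  [2 out]
  5: ∅  [STUCK]
  6: ∅  [STUCK]
witness 5: tau

Answer: DEADLOCK at state 5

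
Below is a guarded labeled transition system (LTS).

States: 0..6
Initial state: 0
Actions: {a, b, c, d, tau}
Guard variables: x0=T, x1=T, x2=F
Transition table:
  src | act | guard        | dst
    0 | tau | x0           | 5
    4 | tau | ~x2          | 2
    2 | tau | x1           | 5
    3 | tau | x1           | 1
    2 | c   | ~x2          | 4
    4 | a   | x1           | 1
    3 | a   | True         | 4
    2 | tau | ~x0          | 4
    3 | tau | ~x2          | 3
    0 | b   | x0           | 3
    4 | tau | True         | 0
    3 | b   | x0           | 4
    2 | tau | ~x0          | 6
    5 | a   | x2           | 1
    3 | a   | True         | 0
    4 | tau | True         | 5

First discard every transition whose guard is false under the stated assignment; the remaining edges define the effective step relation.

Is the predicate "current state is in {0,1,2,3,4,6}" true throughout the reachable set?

Answer: INVARIANT VIOLATED at state 5

Analysis:
Inv-set: {0,1,2,3,4,6}
Reach set: {0,1,2,3,4,5}
  0: ok
  1: ok
  2: ok
  3: ok
  4: ok
  5: ✗ unsafe
counterexample path to 5: tau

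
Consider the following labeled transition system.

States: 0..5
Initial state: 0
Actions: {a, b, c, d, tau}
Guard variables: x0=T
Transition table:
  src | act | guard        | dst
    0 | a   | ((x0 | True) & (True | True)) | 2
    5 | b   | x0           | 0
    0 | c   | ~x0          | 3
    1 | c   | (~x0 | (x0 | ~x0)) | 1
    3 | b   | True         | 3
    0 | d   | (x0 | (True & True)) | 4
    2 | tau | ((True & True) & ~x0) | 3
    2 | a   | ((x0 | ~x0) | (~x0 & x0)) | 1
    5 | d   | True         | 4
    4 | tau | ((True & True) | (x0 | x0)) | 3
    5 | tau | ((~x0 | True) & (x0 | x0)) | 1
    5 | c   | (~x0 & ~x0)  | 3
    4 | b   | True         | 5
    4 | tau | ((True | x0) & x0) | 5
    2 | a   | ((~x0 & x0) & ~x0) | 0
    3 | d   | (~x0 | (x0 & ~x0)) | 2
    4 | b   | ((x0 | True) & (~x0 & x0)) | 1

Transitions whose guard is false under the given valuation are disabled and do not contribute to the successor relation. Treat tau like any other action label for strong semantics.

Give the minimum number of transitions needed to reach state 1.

Answer: 2

Trace:
BFS to 1:
  L0 = {0}
  L1 = {2,4}
  L2 = {1,3,5}
first hit 1 at d=2 via a·a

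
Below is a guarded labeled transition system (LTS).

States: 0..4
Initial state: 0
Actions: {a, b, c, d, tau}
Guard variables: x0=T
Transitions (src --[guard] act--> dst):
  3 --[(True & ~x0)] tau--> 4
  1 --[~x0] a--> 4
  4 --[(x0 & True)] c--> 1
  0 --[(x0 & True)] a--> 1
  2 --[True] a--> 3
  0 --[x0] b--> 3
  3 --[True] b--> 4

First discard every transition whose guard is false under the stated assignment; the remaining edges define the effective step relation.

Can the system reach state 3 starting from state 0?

Answer: REACHABLE

Trace:
5 transition(s) survive guard evaluation.
L0 = {0}
L1 = {1,3}  total {0,1,3}
L2 = {4}  total {0,1,3,4}
R = {0,1,3,4}
trace reaching 3: b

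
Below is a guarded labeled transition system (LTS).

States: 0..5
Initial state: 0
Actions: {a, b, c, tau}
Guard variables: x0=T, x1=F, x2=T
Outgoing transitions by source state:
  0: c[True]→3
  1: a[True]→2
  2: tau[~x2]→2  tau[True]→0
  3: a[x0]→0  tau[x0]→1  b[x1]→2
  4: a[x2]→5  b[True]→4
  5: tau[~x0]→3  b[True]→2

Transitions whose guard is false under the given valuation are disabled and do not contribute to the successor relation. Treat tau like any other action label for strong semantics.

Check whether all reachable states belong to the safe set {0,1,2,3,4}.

Safe = {0,1,2,3,4}
Reachable = {0,1,2,3}
  0: safe
  1: safe
  2: safe
  3: safe

Answer: INVARIANT HOLDS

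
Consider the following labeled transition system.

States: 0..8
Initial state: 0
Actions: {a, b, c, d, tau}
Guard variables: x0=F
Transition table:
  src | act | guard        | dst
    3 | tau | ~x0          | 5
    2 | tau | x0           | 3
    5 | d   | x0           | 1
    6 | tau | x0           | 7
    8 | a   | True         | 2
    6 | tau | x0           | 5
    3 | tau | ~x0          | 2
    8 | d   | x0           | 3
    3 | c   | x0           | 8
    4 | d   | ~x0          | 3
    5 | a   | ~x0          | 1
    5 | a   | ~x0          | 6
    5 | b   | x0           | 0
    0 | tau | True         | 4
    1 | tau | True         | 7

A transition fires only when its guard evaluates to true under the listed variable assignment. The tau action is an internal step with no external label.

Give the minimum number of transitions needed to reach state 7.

Answer: 5

Working:
BFS to 7:
  L0 = {0}
  L1 = {4}
  L2 = {3}
  L3 = {2,5}
  L4 = {1,6}
  L5 = {7}
7 enters at depth 5; path tau·d·tau·a·tau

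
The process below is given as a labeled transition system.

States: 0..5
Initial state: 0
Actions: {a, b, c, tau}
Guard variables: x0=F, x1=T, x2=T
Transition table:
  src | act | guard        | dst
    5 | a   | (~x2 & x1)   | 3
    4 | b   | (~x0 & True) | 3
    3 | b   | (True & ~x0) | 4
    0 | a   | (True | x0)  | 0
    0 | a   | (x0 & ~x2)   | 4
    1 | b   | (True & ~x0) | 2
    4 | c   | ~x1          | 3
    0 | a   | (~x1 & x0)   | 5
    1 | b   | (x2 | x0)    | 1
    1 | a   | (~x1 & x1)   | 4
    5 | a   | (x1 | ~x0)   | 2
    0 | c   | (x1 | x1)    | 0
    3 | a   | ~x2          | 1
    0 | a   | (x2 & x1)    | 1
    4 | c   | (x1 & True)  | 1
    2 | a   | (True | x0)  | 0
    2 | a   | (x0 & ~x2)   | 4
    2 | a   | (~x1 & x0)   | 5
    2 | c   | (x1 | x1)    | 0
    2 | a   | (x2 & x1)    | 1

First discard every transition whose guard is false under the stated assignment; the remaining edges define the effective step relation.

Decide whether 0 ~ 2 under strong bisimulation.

Compute ~ classes (split until stable):
  π0 = {{0,1,2,3,4,5}}
  π1 = {{0,2},{1,3},{4},{5}}
  π2 = {{0,2},{1},{3},{4},{5}}
Fixed point at round 3; 5 class(es).
0∈{0,2}, 2∈{0,2}

Answer: BISIMILAR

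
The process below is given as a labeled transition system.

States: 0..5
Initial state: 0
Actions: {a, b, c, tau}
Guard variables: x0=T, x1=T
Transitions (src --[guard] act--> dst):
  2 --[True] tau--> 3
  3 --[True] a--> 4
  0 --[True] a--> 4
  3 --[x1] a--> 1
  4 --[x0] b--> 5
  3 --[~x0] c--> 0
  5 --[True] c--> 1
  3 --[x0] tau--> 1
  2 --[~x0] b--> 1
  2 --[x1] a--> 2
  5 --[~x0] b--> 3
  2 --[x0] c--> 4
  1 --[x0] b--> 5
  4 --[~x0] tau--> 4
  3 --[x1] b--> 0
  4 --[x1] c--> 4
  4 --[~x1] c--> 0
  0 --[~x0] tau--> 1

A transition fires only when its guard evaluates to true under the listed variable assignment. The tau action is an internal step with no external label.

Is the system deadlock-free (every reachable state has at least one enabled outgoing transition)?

Reach set: {0,1,4,5}
  0: a→4  [1 out]
  1: b→5  [1 out]
  4: b→5  c→4  [2 out]
  5: c→1  [1 out]

Answer: DEADLOCK-FREE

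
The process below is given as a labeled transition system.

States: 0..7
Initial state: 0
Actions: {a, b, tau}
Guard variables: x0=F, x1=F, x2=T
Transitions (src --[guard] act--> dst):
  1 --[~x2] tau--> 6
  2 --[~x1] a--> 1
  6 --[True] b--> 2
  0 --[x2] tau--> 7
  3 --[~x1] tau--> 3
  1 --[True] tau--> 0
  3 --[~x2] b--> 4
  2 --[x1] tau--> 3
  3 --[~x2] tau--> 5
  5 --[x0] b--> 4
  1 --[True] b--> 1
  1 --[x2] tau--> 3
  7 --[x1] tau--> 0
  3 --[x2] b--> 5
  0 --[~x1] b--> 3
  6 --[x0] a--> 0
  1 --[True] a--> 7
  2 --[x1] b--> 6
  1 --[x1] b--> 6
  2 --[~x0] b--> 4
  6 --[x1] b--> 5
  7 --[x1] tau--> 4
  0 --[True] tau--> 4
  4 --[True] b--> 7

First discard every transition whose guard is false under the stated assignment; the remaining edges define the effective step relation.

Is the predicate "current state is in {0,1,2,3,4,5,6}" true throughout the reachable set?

Inv-set: {0,1,2,3,4,5,6}
Reachable = {0,3,4,5,7}
  0: ✓
  3: ✓
  4: ✓
  5: ✓
  7: outside
reach 7 via tau — violates

Answer: INVARIANT VIOLATED at state 7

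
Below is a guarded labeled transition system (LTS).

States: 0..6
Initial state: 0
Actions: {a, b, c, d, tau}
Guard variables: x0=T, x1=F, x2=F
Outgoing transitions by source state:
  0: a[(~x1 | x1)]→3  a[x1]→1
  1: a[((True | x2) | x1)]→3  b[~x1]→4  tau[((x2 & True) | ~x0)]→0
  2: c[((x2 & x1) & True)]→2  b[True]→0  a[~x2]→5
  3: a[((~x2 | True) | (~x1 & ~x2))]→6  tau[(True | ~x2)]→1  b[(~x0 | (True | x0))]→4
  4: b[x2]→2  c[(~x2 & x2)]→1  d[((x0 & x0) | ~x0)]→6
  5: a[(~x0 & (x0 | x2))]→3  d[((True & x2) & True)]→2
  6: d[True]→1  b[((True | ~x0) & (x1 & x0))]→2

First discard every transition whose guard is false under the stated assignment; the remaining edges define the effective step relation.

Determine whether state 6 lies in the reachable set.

Answer: REACHABLE

Analysis:
10 transition(s) survive guard evaluation.
depth 0: {0}
depth 1: {3}  cumulative {0,3}
depth 2: {1,4,6}  cumulative {0,1,3,4,6}
Reachable = {0,1,3,4,6}
witness 6: a·a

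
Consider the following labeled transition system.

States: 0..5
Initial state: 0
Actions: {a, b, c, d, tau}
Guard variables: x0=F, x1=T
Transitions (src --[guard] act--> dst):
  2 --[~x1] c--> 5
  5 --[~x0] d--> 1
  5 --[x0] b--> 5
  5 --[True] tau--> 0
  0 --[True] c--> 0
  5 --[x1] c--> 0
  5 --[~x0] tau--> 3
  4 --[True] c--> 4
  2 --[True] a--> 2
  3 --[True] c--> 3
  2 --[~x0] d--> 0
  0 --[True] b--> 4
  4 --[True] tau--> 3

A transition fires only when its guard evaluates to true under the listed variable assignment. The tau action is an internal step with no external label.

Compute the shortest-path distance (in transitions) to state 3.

Breadth-first toward 3:
  depth 0: {0}
  depth 1: {4}
  depth 2: {3}
depth(3)=2, e.g. b·tau

Answer: 2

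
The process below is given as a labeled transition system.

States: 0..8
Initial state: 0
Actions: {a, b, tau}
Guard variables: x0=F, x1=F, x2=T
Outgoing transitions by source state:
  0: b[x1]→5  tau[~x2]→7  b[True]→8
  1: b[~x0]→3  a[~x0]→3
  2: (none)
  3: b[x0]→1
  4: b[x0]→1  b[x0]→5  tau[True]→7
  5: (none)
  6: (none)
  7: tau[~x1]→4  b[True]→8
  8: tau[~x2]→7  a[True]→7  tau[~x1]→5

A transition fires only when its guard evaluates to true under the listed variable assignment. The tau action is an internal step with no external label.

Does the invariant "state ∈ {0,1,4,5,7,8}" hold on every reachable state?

Answer: INVARIANT HOLDS

Analysis:
Allowed set {0,1,4,5,7,8}
Reach set: {0,4,5,7,8}
  0: safe
  4: safe
  5: safe
  7: safe
  8: safe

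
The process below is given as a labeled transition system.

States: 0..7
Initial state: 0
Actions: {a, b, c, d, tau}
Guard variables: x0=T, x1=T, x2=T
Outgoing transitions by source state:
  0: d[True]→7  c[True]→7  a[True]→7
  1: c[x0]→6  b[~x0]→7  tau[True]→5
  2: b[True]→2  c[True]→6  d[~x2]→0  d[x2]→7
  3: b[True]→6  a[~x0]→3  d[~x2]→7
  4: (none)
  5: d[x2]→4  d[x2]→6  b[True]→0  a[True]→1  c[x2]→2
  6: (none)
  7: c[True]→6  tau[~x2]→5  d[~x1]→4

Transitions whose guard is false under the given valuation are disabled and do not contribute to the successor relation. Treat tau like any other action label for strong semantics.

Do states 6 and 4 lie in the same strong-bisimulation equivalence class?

Answer: BISIMILAR

Analysis:
Bisimulation quotient by refinement:
  round 0: {{0,1,2,3,4,5,6,7}}
  round 1: {{0},{1},{2},{3},{4,6},{5},{7}}
Fixed point at round 2; 7 class(es).
class of 6: {4,6}; class of 4: {4,6}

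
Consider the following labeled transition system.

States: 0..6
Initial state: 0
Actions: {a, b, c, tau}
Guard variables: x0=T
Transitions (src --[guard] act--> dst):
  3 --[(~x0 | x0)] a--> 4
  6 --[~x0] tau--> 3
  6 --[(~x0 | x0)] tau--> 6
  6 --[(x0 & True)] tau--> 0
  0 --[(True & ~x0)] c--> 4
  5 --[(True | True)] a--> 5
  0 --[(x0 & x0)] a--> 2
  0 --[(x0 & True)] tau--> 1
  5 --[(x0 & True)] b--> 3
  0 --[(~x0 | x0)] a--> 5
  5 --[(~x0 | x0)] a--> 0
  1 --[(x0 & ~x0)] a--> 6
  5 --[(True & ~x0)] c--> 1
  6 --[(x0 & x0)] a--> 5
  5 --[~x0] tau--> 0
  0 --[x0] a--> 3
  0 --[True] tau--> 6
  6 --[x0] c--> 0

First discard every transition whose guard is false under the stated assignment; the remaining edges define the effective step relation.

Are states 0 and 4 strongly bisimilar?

Answer: NOT BISIMILAR

Trace:
Compute ~ classes (split until stable):
  round 0: {{0,1,2,3,4,5,6}}
  round 1: {{0},{1,2,4},{3},{5},{6}}
Fixed point at round 2; 5 class(es).
class of 0: {0}; class of 4: {1,2,4}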